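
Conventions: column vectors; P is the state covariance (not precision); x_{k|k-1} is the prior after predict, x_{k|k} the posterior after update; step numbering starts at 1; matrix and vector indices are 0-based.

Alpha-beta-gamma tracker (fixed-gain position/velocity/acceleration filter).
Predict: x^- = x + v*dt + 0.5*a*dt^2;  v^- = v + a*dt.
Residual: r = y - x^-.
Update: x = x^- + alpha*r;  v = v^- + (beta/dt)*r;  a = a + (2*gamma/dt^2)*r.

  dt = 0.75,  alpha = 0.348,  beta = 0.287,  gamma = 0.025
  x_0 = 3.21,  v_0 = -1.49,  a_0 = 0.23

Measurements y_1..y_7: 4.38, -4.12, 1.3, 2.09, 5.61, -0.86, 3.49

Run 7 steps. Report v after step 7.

step 1: x_pred=2.1572  r=2.2228  x^+=2.9307  v^+=-0.4669  a^+=0.4276
step 2: x_pred=2.7008  r=-6.8208  x^+=0.3272  v^+=-2.7563  a^+=-0.1787
step 3: x_pred=-1.7903  r=3.0903  x^+=-0.7149  v^+=-1.7078  a^+=0.0960
step 4: x_pred=-1.9687  r=4.0587  x^+=-0.5563  v^+=-0.0826  a^+=0.4568
step 5: x_pred=-0.4898  r=6.0998  x^+=1.6329  v^+=2.5941  a^+=0.9990
step 6: x_pred=3.8595  r=-4.7195  x^+=2.2171  v^+=1.5374  a^+=0.5795
step 7: x_pred=3.5331  r=-0.0431  x^+=3.5181  v^+=1.9555  a^+=0.5756

v_post = 1.9555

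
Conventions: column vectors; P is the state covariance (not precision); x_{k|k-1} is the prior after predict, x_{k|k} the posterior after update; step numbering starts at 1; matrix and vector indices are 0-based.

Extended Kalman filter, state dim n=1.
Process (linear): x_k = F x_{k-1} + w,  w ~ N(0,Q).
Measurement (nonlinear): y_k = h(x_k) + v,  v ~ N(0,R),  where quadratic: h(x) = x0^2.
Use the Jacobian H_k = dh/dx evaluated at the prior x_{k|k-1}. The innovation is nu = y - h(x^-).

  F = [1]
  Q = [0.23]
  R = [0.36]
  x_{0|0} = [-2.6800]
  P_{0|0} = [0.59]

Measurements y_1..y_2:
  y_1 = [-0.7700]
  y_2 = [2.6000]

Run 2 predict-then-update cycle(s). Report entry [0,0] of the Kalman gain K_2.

step 1: x^-=[-2.6800]  P^-=[0.8200]  H_jac=[-5.3600]  S=[23.9183]  K=[-0.1838]  nu=[-7.9524]  x^+=[-1.2187]  P^+=[0.0123]
step 2: x^-=[-1.2187]  P^-=[0.2423]  H_jac=[-2.4373]  S=[1.7997]  K=[-0.3282]  nu=[1.1148]  x^+=[-1.5846]  P^+=[0.0485]

K[0,0] = -0.3282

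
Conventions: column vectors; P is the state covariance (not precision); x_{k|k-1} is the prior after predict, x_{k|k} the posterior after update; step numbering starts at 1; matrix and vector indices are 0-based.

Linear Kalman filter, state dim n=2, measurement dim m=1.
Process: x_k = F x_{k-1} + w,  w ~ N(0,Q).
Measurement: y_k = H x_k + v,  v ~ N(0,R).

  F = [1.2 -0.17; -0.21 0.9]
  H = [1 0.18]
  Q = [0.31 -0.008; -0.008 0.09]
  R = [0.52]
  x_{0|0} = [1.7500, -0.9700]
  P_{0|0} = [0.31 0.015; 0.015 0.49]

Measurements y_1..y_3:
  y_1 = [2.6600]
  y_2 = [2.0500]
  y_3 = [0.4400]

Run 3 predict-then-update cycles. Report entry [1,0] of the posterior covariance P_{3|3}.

step 1: x^-=[2.2649, -1.2405]  P^-=[0.7644 -0.1444; -0.1444 0.4949]  S=[1.2485]  K=[0.5915; -0.0443]  nu=[0.6184]  x^+=[2.6307, -1.2679]  P^+=[0.3277 -0.1117; -0.1117 0.4925]
step 2: x^-=[3.3723, -1.6935]  P^-=[0.8416 -0.2905; -0.2905 0.5455]  S=[1.2747]  K=[0.6192; -0.1509]  nu=[-1.0175]  x^+=[2.7423, -1.5400]  P^+=[0.3529 -0.1714; -0.1714 0.5165]
step 3: x^-=[3.5525, -1.9619]  P^-=[0.9030 -0.3672; -0.3672 0.5888]  S=[1.3099]  K=[0.6389; -0.1994]  nu=[-2.7594]  x^+=[1.7895, -1.4116]  P^+=[0.3683 -0.2003; -0.2003 0.5367]

P_post[1,0] = -0.2003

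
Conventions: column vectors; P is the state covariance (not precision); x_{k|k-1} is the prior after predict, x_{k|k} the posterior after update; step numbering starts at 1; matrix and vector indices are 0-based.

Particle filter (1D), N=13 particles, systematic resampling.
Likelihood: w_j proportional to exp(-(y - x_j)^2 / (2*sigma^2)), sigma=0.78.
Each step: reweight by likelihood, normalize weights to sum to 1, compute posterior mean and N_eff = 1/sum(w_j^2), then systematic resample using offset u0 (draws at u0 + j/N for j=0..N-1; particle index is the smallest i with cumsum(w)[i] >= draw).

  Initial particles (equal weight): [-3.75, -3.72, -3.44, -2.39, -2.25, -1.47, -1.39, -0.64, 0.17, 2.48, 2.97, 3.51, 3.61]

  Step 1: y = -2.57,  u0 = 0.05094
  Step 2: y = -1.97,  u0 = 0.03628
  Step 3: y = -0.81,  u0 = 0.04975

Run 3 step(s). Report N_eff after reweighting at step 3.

step 1: w=[0.0833, 0.0882, 0.1404, 0.2547, 0.2405, 0.0968, 0.0833, 0.0122, 0.0005, 0.0000, 0.0000, 0.0000, 0.0000]  mean=-2.5392  Neff=5.7604  idx=[0, 1, 2, 2, 3, 3, 3, 4, 4, 4, 5, 5, 6]
step 2: w=[0.0089, 0.0097, 0.0204, 0.0204, 0.1044, 0.1044, 0.1044, 0.1131, 0.1131, 0.1131, 0.0982, 0.0982, 0.0915]  mean=-2.1382  Neff=10.0244  idx=[2, 4, 5, 5, 6, 7, 8, 8, 9, 10, 10, 11, 12]
step 3: w=[0.0008, 0.0313, 0.0313, 0.0313, 0.0313, 0.0444, 0.0444, 0.0444, 0.0444, 0.1705, 0.1705, 0.1705, 0.1849]  mean=-1.7106  Neff=7.5082  idx=[2, 5, 6, 8, 9, 9, 10, 10, 11, 11, 12, 12, 12]

N_eff = 7.5082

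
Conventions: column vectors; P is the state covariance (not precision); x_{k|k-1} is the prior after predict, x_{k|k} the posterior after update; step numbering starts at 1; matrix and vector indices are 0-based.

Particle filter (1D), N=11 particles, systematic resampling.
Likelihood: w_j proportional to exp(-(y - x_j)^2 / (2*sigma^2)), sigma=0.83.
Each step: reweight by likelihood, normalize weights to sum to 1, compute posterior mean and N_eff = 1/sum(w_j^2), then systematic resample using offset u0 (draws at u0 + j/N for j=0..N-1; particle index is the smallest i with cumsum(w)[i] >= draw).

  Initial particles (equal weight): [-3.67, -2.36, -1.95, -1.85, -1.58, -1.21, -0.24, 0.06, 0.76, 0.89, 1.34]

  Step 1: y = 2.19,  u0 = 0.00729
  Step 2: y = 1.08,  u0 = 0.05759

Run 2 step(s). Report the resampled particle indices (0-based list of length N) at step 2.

step 1: w=[0.0000, 0.0000, 0.0000, 0.0000, 0.0000, 0.0002, 0.0118, 0.0319, 0.1949, 0.2522, 0.5089]  mean=1.0533  Neff=2.7644  idx=[6, 8, 8, 9, 9, 9, 10, 10, 10, 10, 10]
step 2: w=[0.0287, 0.0945, 0.0945, 0.0992, 0.0992, 0.0992, 0.0969, 0.0969, 0.0969, 0.0969, 0.0969]  mean=1.0510  Neff=10.5057  idx=[1, 2, 3, 4, 5, 5, 6, 7, 8, 9, 10]

resampled_idx = [1, 2, 3, 4, 5, 5, 6, 7, 8, 9, 10]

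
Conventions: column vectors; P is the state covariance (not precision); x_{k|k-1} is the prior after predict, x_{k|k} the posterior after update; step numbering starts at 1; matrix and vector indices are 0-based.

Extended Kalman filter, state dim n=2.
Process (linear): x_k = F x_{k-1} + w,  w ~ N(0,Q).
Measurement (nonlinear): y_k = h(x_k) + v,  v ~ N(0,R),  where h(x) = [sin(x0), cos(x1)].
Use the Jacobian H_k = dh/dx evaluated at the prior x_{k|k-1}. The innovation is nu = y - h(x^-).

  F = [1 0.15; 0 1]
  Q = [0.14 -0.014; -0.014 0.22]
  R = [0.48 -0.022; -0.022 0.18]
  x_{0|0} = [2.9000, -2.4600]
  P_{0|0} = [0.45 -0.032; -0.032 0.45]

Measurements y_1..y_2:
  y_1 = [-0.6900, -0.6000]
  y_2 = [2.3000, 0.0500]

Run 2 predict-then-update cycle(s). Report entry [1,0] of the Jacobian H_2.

step 1: x^-=[2.5310, -2.4600]  P^-=[0.5905 0.0215; 0.0215 0.6700]  H_jac=[-0.8193 0.0000; 0.0000 0.6300]  S=[0.8764 -0.0331; -0.0331 0.4459]  K=[-0.5525 -0.0106; 0.0157 0.9477]  nu=[-1.2634, 0.1766]  x^+=[3.2271, -2.3125]  P^+=[0.3234 0.0163; 0.0163 0.2702]
step 2: x^-=[2.8802, -2.3125]  P^-=[0.4743 0.0428; 0.0428 0.4902]  H_jac=[-0.9660 0.0000; 0.0000 0.7373]  S=[0.9227 -0.0525; -0.0525 0.4465]  K=[-0.4959 0.0124; 0.0013 0.8097]  nu=[2.0416, 0.7255]  x^+=[1.8767, -1.7225]  P^+=[0.2467 0.0178; 0.0178 0.1976]

H_jac[1,0] = 0.0000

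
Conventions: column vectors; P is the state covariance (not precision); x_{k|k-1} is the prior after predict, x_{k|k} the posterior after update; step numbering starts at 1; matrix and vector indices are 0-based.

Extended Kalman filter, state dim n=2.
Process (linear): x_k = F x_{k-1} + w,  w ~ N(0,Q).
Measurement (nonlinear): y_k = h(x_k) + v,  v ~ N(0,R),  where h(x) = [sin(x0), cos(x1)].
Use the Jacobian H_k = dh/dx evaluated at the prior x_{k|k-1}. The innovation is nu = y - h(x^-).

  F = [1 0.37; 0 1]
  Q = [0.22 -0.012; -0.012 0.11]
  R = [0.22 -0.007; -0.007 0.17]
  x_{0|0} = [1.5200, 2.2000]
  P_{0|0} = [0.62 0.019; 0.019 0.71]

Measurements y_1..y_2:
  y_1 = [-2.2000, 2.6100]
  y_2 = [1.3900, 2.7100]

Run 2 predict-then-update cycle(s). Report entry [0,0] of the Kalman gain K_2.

K[0,0] = -0.3777

step 1: x^-=[2.3340, 2.2000]  P^-=[0.9513 0.2697; 0.2697 0.8200]  H_jac=[-0.6912 0.0000; 0.0000 -0.8085]  S=[0.6745 0.1437; 0.1437 0.7060]  K=[-0.9502 -0.1154; -0.0798 -0.9228]  nu=[-2.9226, 3.1985]  x^+=[4.7421, -0.5185]  P^+=[0.3013 0.0160; 0.0160 0.1933]
step 2: x^-=[4.5502, -0.5185]  P^-=[0.5596 0.0756; 0.0756 0.3033]  H_jac=[-0.1614 0.0000; 0.0000 0.4956]  S=[0.2346 -0.0130; -0.0130 0.2445]  K=[-0.3777 0.1330; -0.0179 0.6139]  nu=[2.3769, 1.8414]  x^+=[3.8974, 0.5695]  P^+=[0.5205 0.0510; 0.0510 0.2108]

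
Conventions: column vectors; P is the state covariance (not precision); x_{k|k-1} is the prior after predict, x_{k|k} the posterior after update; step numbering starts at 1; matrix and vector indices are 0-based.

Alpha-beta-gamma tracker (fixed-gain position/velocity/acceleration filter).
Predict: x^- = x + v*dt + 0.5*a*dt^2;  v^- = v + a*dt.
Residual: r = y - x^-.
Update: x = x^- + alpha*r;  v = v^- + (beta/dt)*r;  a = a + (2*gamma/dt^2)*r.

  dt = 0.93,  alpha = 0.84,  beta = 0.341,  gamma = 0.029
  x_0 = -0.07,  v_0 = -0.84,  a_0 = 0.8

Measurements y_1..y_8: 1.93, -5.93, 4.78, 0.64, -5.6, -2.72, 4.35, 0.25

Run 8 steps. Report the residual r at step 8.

step 1: x_pred=-0.5052  r=2.4352  x^+=1.5404  v^+=0.7969  a^+=0.9633
step 2: x_pred=2.6981  r=-8.6281  x^+=-4.5495  v^+=-1.4708  a^+=0.3847
step 3: x_pred=-5.7510  r=10.5310  x^+=3.0950  v^+=2.7483  a^+=1.0909
step 4: x_pred=6.1227  r=-5.4827  x^+=1.5172  v^+=1.7525  a^+=0.7232
step 5: x_pred=3.4599  r=-9.0599  x^+=-4.1504  v^+=-0.8968  a^+=0.1157
step 6: x_pred=-4.9344  r=2.2144  x^+=-3.0743  v^+=0.0227  a^+=0.2642
step 7: x_pred=-2.9389  r=7.2889  x^+=3.1838  v^+=2.9410  a^+=0.7530
step 8: x_pred=6.2446  r=-5.9946  x^+=1.2091  v^+=1.4433  a^+=0.3510

resid = -5.9946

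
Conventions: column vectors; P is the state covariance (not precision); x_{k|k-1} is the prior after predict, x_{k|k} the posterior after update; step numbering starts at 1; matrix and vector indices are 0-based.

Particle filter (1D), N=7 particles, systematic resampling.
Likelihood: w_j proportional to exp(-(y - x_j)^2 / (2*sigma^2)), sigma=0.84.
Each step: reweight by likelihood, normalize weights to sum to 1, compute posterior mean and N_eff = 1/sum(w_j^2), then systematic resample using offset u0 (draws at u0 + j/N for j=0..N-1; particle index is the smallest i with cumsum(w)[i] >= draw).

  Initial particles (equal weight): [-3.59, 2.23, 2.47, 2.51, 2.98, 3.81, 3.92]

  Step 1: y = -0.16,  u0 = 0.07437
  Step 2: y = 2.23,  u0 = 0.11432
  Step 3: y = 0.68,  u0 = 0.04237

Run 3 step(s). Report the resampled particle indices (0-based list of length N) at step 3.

resampled_idx = [0, 1, 1, 2, 3, 4, 5]

step 1: w=[0.0074, 0.5376, 0.2289, 0.1970, 0.0284, 0.0004, 0.0002]  mean=2.3196  Neff=2.6241  idx=[1, 1, 1, 1, 2, 3, 3]
step 2: w=[0.1459, 0.1459, 0.1459, 0.1459, 0.1401, 0.1381, 0.1381]  mean=2.3409  Neff=6.9955  idx=[0, 1, 2, 3, 4, 5, 6]
step 3: w=[0.1789, 0.1789, 0.1789, 0.1789, 0.1014, 0.0915, 0.0915]  mean=2.3056  Neff=6.4494  idx=[0, 1, 1, 2, 3, 4, 5]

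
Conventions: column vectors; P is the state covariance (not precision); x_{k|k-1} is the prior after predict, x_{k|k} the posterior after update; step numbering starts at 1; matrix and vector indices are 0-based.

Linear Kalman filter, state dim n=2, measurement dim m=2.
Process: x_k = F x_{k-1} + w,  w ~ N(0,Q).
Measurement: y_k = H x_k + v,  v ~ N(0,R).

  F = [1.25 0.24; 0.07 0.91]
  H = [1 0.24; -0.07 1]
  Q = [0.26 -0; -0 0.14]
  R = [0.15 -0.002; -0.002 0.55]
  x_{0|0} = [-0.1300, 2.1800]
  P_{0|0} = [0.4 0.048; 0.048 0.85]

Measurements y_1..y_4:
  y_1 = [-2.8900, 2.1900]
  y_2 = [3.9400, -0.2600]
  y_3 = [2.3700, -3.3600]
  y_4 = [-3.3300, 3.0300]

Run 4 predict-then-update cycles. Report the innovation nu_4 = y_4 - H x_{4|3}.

step 1: x^-=[0.3607, 1.9747]  P^-=[0.9628 0.2760; 0.2760 0.8520]  S=[1.2943 0.4065; 0.4065 1.3680]  K=[0.8240 -0.0923; 0.1986 0.5496]  nu=[-3.7246, 0.2405]  x^+=[-2.7306, 1.3671]  P^+=[0.1341 -0.0430; -0.0430 0.2989]
step 2: x^-=[-3.0852, 1.0529]  P^-=[0.4609 0.0273; 0.0273 0.3827]  S=[0.6461 0.0845; 0.0845 0.9311]  K=[0.7330 -0.0718; 0.1326 0.3969]  nu=[6.7725, -1.5288]  x^+=[1.9885, 1.3439]  P^+=[0.1179 -0.0327; -0.0327 0.2157]
step 3: x^-=[2.8081, 1.3622]  P^-=[0.4371 0.0197; 0.0197 0.3151]  S=[0.6147 0.0624; 0.0624 0.8645]  K=[0.7253 -0.0650; 0.1191 0.3543]  nu=[-0.7651, -4.5256]  x^+=[2.5472, -0.3323]  P^+=[0.1159 -0.0291; -0.0291 0.1926]
step 4: x^-=[3.1042, -0.1241]  P^-=[0.4348 0.0187; 0.0187 0.2963]  S=[0.6108 0.0570; 0.0570 0.8459]  K=[0.7250 -0.0628; 0.1151 0.3410]  nu=[-6.4044, 3.3714]  x^+=[-1.7508, 0.2882]  P^+=[0.1156 -0.0279; -0.0279 0.1854]

innov = [-6.4044, 3.3714]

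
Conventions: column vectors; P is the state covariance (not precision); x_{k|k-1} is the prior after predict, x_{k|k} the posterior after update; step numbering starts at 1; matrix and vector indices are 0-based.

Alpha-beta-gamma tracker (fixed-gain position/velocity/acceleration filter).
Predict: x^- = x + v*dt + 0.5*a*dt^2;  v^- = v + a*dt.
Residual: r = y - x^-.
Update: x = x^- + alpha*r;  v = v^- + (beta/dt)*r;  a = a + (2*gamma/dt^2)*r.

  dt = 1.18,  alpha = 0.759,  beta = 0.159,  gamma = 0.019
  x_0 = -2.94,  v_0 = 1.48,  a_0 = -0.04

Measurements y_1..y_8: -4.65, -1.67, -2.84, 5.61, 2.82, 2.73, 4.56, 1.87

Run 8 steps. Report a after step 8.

a_post = -0.1619

step 1: x_pred=-1.2214  r=-3.4286  x^+=-3.8237  v^+=0.9708  a^+=-0.1336
step 2: x_pred=-2.7711  r=1.1011  x^+=-1.9354  v^+=0.9616  a^+=-0.1035
step 3: x_pred=-0.8728  r=-1.9672  x^+=-2.3659  v^+=0.5744  a^+=-0.1572
step 4: x_pred=-1.7976  r=7.4076  x^+=3.8248  v^+=1.3870  a^+=0.0450
step 5: x_pred=5.4927  r=-2.6727  x^+=3.4641  v^+=1.0799  a^+=-0.0280
step 6: x_pred=4.7189  r=-1.9889  x^+=3.2093  v^+=0.7789  a^+=-0.0823
step 7: x_pred=4.0711  r=0.4889  x^+=4.4422  v^+=0.7477  a^+=-0.0689
step 8: x_pred=5.2765  r=-3.4065  x^+=2.6910  v^+=0.2073  a^+=-0.1619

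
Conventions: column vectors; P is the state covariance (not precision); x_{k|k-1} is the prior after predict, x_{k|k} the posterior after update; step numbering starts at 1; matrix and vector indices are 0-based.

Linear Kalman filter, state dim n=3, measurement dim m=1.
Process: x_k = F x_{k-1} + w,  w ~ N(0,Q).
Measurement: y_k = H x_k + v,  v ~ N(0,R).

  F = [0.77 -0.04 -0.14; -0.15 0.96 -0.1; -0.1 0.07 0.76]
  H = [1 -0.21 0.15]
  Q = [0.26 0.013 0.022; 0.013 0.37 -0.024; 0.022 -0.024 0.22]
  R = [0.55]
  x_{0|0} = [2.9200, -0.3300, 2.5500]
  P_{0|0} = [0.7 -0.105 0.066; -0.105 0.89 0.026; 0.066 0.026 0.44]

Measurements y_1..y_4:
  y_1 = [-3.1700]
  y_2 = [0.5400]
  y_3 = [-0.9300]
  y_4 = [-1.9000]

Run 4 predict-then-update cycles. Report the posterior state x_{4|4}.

step 1: x^-=[1.9046, -1.0098, 1.6229]  P^-=[0.6776 -0.1812 -0.0488; -0.1812 1.2376 0.0360; -0.0488 0.0360 0.4797]  S=[1.3522]  K=[0.5239; -0.3222; 0.0115]  nu=[-5.5301]  x^+=[-0.9923, 0.7721, 1.5590]  P^+=[0.3065 0.0470 -0.0570; 0.0470 1.0972 0.0410; -0.0570 0.0410 0.4795]
step 2: x^-=[-1.0133, 0.7342, 1.3381]  P^-=[0.4627 -0.0249 -0.0888; -0.0249 1.3698 0.0484; -0.0888 0.0484 0.5178]  S=[1.0656]  K=[0.4267; -0.2865; -0.0200]  nu=[1.5067]  x^+=[-0.3704, 0.3025, 1.3081]  P^+=[0.2687 0.1053 -0.0797; 0.1053 1.2823 0.0423; -0.0797 0.0423 0.5174]
step 3: x^-=[-0.4804, 0.2151, 1.0524]  P^-=[0.4427 0.0174 -0.1007; 0.0174 1.5221 0.0545; -0.1007 0.0545 0.5429]  S=[1.0311]  K=[0.4112; -0.2852; -0.0298]  nu=[-0.5623]  x^+=[-0.7116, 0.3755, 1.0691]  P^+=[0.2684 0.1383 -0.0881; 0.1383 1.4382 0.0458; -0.0881 0.0458 0.5420]
step 4: x^-=[-0.7126, 0.3603, 0.9100]  P^-=[0.4430 0.0364 -0.1070; 0.0364 1.6557 0.0630; -0.1070 0.0630 0.5591]  S=[1.0273]  K=[0.4082; -0.2938; -0.0354]  nu=[-1.2482]  x^+=[-1.2222, 0.7271, 0.9541]  P^+=[0.2719 0.1596 -0.0921; 0.1596 1.5670 0.0523; -0.0921 0.0523 0.5578]

x_post = [-1.2222, 0.7271, 0.9541]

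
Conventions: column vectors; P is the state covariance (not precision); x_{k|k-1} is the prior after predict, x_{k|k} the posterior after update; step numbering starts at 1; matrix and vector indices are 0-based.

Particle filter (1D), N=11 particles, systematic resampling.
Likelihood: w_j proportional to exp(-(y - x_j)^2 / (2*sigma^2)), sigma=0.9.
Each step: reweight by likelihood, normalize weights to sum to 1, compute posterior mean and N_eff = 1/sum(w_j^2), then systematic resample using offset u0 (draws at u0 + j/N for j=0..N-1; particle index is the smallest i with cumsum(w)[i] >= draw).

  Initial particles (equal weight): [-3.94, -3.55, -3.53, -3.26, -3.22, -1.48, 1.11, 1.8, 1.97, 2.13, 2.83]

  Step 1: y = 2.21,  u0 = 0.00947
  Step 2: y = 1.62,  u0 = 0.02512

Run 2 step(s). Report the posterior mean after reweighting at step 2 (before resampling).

step 1: w=[0.0000, 0.0000, 0.0000, 0.0000, 0.0000, 0.0001, 0.1149, 0.2185, 0.2339, 0.2414, 0.1912]  mean=2.0370  Neff=4.7502  idx=[6, 6, 7, 7, 8, 8, 8, 9, 9, 10, 10]
step 2: w=[0.0951, 0.0951, 0.1094, 0.1094, 0.1035, 0.1035, 0.1035, 0.0951, 0.0951, 0.0452, 0.0452]  mean=1.8775  Neff=10.3826  idx=[0, 1, 2, 2, 3, 4, 5, 6, 7, 8, 9]

post_mean = 1.8775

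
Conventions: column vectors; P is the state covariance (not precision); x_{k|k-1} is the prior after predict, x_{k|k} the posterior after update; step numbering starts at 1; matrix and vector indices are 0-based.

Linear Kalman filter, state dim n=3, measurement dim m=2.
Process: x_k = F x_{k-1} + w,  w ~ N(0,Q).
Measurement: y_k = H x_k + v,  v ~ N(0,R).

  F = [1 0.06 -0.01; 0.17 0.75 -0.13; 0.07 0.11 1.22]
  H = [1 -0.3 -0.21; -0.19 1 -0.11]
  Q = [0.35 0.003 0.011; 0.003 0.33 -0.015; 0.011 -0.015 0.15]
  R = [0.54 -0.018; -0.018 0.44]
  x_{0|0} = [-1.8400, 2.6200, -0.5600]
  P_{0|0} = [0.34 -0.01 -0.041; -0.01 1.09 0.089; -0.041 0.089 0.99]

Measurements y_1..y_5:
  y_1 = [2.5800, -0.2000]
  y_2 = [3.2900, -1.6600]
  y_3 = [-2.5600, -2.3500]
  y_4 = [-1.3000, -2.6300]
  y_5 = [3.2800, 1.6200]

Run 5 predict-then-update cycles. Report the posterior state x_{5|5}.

x_post = [0.5993, -0.0539, -2.8223]

step 1: x^-=[-1.6772, 1.7250, -0.5238]  P^-=[0.6935 0.1076 -0.0148; 0.1076 0.9516 -0.0067; -0.0148 -0.0067 1.6551]  S=[1.3330 -0.2811; -0.2811 1.3966]  K=[0.5169 0.0879; 0.0087 0.6690; -0.3116 -0.1959]  nu=[4.6647, -2.3013]  x^+=[0.5319, 0.2259, -1.5267]  P^+=[0.3521 0.1169 0.1878; 0.1169 0.3297 0.1208; 0.1878 0.1208 1.5064]
step 2: x^-=[0.5607, 0.4583, -1.8005]  P^-=[0.7135 0.1419 0.2705; 0.1419 0.5490 -0.0681; 0.2705 -0.0681 2.4641]  S=[1.2043 -0.1182; -0.1182 1.0170]  K=[0.5136 0.0367; 0.0446 0.5259; -0.2284 -0.4106]  nu=[2.4886, -2.2098]  x^+=[1.7578, -0.5928, -1.4615]  P^+=[0.3990 0.1268 0.4012; 0.1268 0.2709 0.1474; 0.4012 0.1474 2.2520]
step 3: x^-=[1.7368, 0.0442, -1.7252]  P^-=[0.7572 0.1273 0.5275; 0.1273 0.5179 -0.1237; 0.5275 -0.1237 3.6171]  S=[1.1898 -0.1142; -0.1142 1.0299]  K=[0.5097 -0.0159; 0.0460 0.4977; -0.2242 -0.6287]  nu=[-4.6458, -2.2540]  x^+=[-0.5952, -1.2913, 0.7334]  P^+=[0.4460 0.1364 0.6170; 0.1364 0.2655 0.1947; 0.6170 0.1947 3.1825]
step 4: x^-=[-0.6800, -1.1650, 0.7110]  P^-=[0.8011 0.1144 0.7871; 0.1144 0.5156 -0.1851; 0.7871 -0.1851 5.0519]  S=[1.1878 -0.1097; -0.1097 1.0758]  K=[0.5004 -0.0646; 0.0434 0.4824; -0.2627 -0.8544]  nu=[-0.8202, -1.5160]  x^+=[-0.9925, -1.9319, 2.2218]  P^+=[0.4920 0.1483 0.8388; 0.1483 0.2676 0.2539; 0.8388 0.2539 4.2339]
step 5: x^-=[-1.1306, -1.9065, 2.4286]  P^-=[0.8441 0.1026 1.0535; 0.1026 0.5175 -0.2530; 1.0535 -0.2530 6.6710]  S=[1.1890 -0.1002; -0.1002 1.1294]  K=[0.4887 -0.1104; 0.0399 0.4691; -0.3193 -1.0793]  nu=[4.3487, 3.5788]  x^+=[0.5993, -0.0539, -2.8223]  P^+=[0.5356 0.1604 1.0551; 0.1604 0.2708 0.3147; 1.0551 0.3147 5.3032]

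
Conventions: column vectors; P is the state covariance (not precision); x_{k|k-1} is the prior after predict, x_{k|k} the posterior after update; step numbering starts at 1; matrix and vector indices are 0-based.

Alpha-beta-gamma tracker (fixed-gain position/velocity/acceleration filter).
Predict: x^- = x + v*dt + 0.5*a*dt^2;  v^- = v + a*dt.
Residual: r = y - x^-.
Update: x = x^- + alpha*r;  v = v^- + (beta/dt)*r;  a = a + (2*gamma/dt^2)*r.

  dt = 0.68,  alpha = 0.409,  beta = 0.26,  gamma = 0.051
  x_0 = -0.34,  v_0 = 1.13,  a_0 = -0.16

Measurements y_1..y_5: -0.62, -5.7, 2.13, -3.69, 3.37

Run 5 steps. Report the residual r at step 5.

step 1: x_pred=0.3914  r=-1.0114  x^+=-0.0223  v^+=0.6345  a^+=-0.3831
step 2: x_pred=0.3206  r=-6.0206  x^+=-2.1418  v^+=-1.9280  a^+=-1.7112
step 3: x_pred=-3.8485  r=5.9785  x^+=-1.4033  v^+=-0.8057  a^+=-0.3924
step 4: x_pred=-2.0419  r=-1.6481  x^+=-2.7160  v^+=-1.7027  a^+=-0.7559
step 5: x_pred=-4.0486  r=7.4186  x^+=-1.0144  v^+=0.6198  a^+=0.8805

resid = 7.4186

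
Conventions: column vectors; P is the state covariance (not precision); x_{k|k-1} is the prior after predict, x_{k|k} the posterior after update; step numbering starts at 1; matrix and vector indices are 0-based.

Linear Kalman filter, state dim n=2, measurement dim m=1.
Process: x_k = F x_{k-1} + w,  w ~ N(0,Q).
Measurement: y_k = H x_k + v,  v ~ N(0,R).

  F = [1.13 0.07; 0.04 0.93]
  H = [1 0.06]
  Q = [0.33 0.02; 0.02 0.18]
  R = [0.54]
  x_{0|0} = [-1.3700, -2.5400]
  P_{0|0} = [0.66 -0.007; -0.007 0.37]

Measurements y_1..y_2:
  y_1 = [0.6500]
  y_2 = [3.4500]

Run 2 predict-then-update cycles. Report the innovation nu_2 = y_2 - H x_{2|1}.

step 1: x^-=[-1.7259, -2.4170]  P^-=[1.1735 0.0665; 0.0665 0.5005]  S=[1.7232]  K=[0.6833; 0.0560]  nu=[2.5209]  x^+=[-0.0034, -2.2757]  P^+=[0.3689 0.0006; 0.0006 0.4951]
step 2: x^-=[-0.1632, -2.1166]  P^-=[0.8036 0.0695; 0.0695 0.6089]  S=[1.3541]  K=[0.5965; 0.0783]  nu=[3.7402]  x^+=[2.0679, -1.8237]  P^+=[0.3217 0.0062; 0.0062 0.6006]

innov = [3.7402]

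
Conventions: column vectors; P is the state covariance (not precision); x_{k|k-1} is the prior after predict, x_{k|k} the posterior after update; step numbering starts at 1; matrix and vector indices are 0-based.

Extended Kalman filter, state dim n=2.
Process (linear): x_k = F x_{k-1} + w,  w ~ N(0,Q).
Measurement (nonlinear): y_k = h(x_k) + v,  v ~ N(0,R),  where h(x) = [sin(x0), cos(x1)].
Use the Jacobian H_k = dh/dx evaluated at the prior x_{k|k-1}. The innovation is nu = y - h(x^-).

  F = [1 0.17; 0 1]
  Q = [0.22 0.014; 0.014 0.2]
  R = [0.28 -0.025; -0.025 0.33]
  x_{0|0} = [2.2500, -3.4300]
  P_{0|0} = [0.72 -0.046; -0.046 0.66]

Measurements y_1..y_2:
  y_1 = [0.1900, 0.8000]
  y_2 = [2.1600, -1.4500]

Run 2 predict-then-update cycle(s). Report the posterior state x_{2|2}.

x_post = [2.4156, -3.5454]

step 1: x^-=[1.6669, -3.4300]  P^-=[0.9434 0.0802; 0.0802 0.8600]  H_jac=[-0.0960 0.0000; 0.0000 -0.2844]  S=[0.2887 -0.0228; -0.0228 0.3996]  K=[-0.3195 -0.0753; -0.0754 -0.6165]  nu=[-0.8054, 1.7587]  x^+=[1.7918, -4.4535]  P^+=[0.9128 0.0593; 0.0593 0.7086]
step 2: x^-=[1.0347, -4.4535]  P^-=[1.1734 0.1938; 0.1938 0.9086]  H_jac=[0.5108 0.0000; 0.0000 -0.9667]  S=[0.5862 -0.1207; -0.1207 1.1791]  K=[1.0112 -0.0554; 0.0158 -0.7433]  nu=[1.3003, -1.1940]  x^+=[2.4156, -3.5454]  P^+=[0.5570 0.0451; 0.0451 0.2542]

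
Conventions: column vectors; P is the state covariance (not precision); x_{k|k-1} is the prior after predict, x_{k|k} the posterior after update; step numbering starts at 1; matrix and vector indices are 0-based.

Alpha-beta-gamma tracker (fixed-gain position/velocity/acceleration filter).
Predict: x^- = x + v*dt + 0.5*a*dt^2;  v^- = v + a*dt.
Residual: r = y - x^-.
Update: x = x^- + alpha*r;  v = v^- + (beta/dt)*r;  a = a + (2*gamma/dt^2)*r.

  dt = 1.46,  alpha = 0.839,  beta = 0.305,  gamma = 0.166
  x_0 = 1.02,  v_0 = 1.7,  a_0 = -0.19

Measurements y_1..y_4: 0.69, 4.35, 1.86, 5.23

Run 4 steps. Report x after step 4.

step 1: x_pred=3.2995  r=-2.6095  x^+=1.1101  v^+=0.8775  a^+=-0.5964
step 2: x_pred=1.7555  r=2.5945  x^+=3.9323  v^+=0.5487  a^+=-0.1923
step 3: x_pred=4.5283  r=-2.6683  x^+=2.2896  v^+=-0.2896  a^+=-0.6079
step 4: x_pred=1.2189  r=4.0111  x^+=4.5842  v^+=-0.3392  a^+=0.0168

x_post = 4.5842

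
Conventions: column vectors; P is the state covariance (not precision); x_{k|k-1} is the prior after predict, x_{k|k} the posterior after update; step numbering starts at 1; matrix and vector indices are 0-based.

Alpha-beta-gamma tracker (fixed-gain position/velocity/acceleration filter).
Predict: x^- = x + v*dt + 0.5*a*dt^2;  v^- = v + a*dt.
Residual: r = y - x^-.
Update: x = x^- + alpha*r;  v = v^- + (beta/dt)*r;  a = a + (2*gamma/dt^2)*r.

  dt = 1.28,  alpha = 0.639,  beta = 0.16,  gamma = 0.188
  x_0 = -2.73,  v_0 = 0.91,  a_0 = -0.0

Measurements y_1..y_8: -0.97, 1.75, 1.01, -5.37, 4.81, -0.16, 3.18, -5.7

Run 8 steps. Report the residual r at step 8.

resid = -5.5804

step 1: x_pred=-1.5652  r=0.5952  x^+=-1.1849  v^+=0.9844  a^+=0.1366
step 2: x_pred=0.1871  r=1.5629  x^+=1.1858  v^+=1.3546  a^+=0.4953
step 3: x_pred=3.3254  r=-2.3154  x^+=1.8459  v^+=1.6991  a^+=-0.0361
step 4: x_pred=3.9912  r=-9.3612  x^+=-1.9906  v^+=0.4828  a^+=-2.1844
step 5: x_pred=-3.1621  r=7.9721  x^+=1.9321  v^+=-1.3167  a^+=-0.3549
step 6: x_pred=-0.0441  r=-0.1159  x^+=-0.1182  v^+=-1.7855  a^+=-0.3815
step 7: x_pred=-2.7161  r=5.8961  x^+=1.0515  v^+=-1.5368  a^+=0.9716
step 8: x_pred=-0.1196  r=-5.5804  x^+=-3.6855  v^+=-0.9906  a^+=-0.3090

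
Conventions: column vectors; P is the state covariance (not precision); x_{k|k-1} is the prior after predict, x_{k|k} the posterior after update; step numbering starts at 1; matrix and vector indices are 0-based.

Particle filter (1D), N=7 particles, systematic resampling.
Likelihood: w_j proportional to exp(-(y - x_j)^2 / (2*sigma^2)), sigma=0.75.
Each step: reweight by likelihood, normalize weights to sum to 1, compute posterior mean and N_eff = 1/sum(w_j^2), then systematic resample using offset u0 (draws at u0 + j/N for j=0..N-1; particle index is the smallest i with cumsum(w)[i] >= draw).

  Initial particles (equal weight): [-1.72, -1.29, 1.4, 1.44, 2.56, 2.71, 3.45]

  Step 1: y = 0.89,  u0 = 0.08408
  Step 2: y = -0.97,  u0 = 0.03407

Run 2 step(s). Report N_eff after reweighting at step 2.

step 1: w=[0.0014, 0.0085, 0.4629, 0.4458, 0.0489, 0.0307, 0.0017]  mean=1.4911  Neff=2.4010  idx=[2, 2, 2, 3, 3, 3, 4]
step 2: w=[0.1807, 0.1807, 0.1807, 0.1525, 0.1525, 0.1525, 0.0004]  mean=1.4188  Neff=5.9621  idx=[0, 0, 1, 2, 3, 4, 5]

N_eff = 5.9621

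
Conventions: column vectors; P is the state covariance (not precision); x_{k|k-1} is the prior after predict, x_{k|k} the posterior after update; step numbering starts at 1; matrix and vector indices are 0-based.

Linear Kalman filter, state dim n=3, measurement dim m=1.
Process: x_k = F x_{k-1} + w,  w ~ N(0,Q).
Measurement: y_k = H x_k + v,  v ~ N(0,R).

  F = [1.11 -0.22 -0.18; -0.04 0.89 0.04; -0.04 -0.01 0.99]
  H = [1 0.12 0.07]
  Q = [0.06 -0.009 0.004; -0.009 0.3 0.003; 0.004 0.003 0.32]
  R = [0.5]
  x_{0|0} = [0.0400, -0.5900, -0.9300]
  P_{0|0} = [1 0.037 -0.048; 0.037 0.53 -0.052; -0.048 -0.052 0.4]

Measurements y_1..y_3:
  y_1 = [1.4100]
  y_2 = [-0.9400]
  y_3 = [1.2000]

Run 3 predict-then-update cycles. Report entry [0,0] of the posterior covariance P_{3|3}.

P_post[0,0] = 0.3240

step 1: x^-=[0.3416, -0.5639, -0.9164]  P^-=[1.3277 -0.1169 -0.1525; -0.1169 0.7159 -0.0294; -0.1525 -0.0294 0.7186]  S=[1.7916]  K=[0.7273; -0.0184; -0.0590]  nu=[1.2002]  x^+=[1.2145, -0.5860, -0.9872]  P^+=[0.3801 -0.0929 -0.0756; -0.0929 0.7153 -0.0313; -0.0756 -0.0313 0.7123]
step 2: x^-=[1.6547, -0.6096, -1.0200]  P^-=[0.6591 -0.2622 -0.2149; -0.2622 0.8729 0.0042; -0.2149 0.0042 1.0254]  S=[1.0837]  K=[0.5652; -0.1450; -0.1316]  nu=[-2.4501]  x^+=[0.2698, -0.2543, -0.6977]  P^+=[0.3128 -0.1734 -0.1343; -0.1734 0.8501 -0.0165; -0.1343 -0.0165 1.0066]
step 3: x^-=[0.4810, -0.2650, -0.6989]  P^-=[0.6562 -0.3735 -0.3320; -0.3735 0.9871 0.0329; -0.3320 0.0329 1.3180]  S=[1.0413]  K=[0.5648; -0.2428; -0.2264]  nu=[0.7997]  x^+=[0.9327, -0.4592, -0.8800]  P^+=[0.3240 -0.2308 -0.1988; -0.2308 0.9257 -0.0243; -0.1988 -0.0243 1.2646]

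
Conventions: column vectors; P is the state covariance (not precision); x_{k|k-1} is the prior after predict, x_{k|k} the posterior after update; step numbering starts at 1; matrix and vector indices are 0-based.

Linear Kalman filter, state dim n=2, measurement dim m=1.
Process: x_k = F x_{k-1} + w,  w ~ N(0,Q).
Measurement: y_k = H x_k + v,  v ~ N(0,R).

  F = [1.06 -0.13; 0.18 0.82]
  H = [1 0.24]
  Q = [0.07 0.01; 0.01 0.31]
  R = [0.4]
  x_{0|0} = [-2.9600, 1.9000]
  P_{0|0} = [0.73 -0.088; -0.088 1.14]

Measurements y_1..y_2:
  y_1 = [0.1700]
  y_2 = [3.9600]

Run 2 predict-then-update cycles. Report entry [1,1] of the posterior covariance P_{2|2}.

step 1: x^-=[-3.3846, 1.0252]  P^-=[0.9337 -0.0467; -0.0467 1.0742]  S=[1.3732]  K=[0.6718; 0.1538]  nu=[3.3086]  x^+=[-1.1619, 1.5339]  P^+=[0.3140 -0.1885; -0.1885 1.0417]
step 2: x^-=[-1.4310, 1.0487]  P^-=[0.4923 -0.2006; -0.2006 0.9650]  S=[0.8516]  K=[0.5216; 0.0364]  nu=[5.1393]  x^+=[1.2496, 1.2358]  P^+=[0.2607 -0.2168; -0.2168 0.9639]

P_post[1,1] = 0.9639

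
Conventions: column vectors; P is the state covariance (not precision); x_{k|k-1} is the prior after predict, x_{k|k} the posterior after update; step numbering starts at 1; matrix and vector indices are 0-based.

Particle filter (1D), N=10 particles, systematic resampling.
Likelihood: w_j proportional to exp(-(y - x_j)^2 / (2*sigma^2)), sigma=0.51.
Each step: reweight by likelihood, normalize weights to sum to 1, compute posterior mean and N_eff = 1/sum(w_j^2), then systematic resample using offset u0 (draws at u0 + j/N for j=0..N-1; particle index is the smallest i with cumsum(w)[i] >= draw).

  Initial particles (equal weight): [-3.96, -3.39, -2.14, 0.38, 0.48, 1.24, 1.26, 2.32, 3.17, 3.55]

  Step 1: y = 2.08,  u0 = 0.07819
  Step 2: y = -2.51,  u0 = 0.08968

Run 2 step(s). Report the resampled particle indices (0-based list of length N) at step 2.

resampled_idx = [0, 0, 0, 0, 1, 1, 1, 2, 2, 2]

step 1: w=[0.0000, 0.0000, 0.0000, 0.0025, 0.0047, 0.1655, 0.1764, 0.5753, 0.0655, 0.0101]  mean=2.0088  Neff=2.5387  idx=[5, 6, 6, 7, 7, 7, 7, 7, 7, 8]
step 2: w=[0.4003, 0.2998, 0.2998, 0.0000, 0.0000, 0.0000, 0.0000, 0.0000, 0.0000, 0.0000]  mean=1.2520  Neff=2.9406  idx=[0, 0, 0, 0, 1, 1, 1, 2, 2, 2]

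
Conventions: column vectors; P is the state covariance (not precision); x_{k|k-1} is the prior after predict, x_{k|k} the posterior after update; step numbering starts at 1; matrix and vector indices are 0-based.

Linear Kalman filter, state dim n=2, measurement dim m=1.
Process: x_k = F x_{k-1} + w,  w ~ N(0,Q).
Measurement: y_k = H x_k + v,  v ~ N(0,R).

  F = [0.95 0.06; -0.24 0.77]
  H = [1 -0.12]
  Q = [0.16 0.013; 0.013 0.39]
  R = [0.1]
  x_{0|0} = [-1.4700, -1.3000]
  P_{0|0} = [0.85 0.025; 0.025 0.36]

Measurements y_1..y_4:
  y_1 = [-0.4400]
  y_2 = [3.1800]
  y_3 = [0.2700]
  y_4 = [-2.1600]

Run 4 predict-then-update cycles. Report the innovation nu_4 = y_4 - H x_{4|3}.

innov = [-2.8350]

step 1: x^-=[-1.4745, -0.6482]  P^-=[0.9313 -0.1462; -0.1462 0.6432]  S=[1.0756]  K=[0.8821; -0.2077]  nu=[0.9567]  x^+=[-0.6306, -0.8469]  P^+=[0.0943 0.0508; 0.0508 0.5968]
step 2: x^-=[-0.6499, -0.5008]  P^-=[0.2531 0.0555; 0.0555 0.7305]  S=[0.3503]  K=[0.7035; -0.0917]  nu=[3.7698]  x^+=[2.0021, -0.8466]  P^+=[0.0797 0.0781; 0.0781 0.7275]
step 3: x^-=[1.8512, -1.1324]  P^-=[0.2435 0.0845; 0.0845 0.7971]  S=[0.3347]  K=[0.6972; -0.0334]  nu=[-1.7171]  x^+=[0.6540, -1.0750]  P^+=[0.0808 0.0923; 0.0923 0.7967]
step 4: x^-=[0.5568, -0.9847]  P^-=[0.2463 0.0975; 0.0975 0.8329]  S=[0.3349]  K=[0.7005; -0.0072]  nu=[-2.8350]  x^+=[-1.4292, -0.9644]  P^+=[0.0820 0.0992; 0.0992 0.8329]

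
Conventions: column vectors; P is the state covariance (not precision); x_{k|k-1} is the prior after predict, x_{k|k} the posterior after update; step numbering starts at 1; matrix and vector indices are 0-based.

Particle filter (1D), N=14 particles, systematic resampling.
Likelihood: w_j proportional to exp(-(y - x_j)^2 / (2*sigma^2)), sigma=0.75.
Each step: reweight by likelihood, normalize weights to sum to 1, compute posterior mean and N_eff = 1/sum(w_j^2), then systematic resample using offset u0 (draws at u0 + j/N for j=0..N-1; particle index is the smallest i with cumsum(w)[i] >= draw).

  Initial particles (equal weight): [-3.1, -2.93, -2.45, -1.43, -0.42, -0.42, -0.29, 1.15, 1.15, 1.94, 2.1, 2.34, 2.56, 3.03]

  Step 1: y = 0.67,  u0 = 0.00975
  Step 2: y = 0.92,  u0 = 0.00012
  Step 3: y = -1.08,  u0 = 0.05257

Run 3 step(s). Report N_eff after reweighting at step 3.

N_eff = 2.4239

step 1: w=[0.0000, 0.0000, 0.0001, 0.0060, 0.1048, 0.1048, 0.1328, 0.2455, 0.2455, 0.0718, 0.0489, 0.0253, 0.0126, 0.0021]  mean=0.7692  Neff=5.9357  idx=[4, 4, 5, 6, 6, 7, 7, 7, 7, 8, 8, 8, 9, 10]
step 2: w=[0.0238, 0.0238, 0.0238, 0.0320, 0.0320, 0.1120, 0.1120, 0.1120, 0.1120, 0.1120, 0.1120, 0.1120, 0.0466, 0.0341]  mean=1.0150  Neff=10.5378  idx=[0, 3, 5, 5, 6, 6, 7, 8, 8, 9, 10, 10, 11, 12]
step 3: w=[0.4899, 0.4144, 0.0087, 0.0087, 0.0087, 0.0087, 0.0087, 0.0087, 0.0087, 0.0087, 0.0087, 0.0087, 0.0087, 0.0002]  mean=-0.2157  Neff=2.4239  idx=[0, 0, 0, 0, 0, 0, 0, 1, 1, 1, 1, 1, 2, 10]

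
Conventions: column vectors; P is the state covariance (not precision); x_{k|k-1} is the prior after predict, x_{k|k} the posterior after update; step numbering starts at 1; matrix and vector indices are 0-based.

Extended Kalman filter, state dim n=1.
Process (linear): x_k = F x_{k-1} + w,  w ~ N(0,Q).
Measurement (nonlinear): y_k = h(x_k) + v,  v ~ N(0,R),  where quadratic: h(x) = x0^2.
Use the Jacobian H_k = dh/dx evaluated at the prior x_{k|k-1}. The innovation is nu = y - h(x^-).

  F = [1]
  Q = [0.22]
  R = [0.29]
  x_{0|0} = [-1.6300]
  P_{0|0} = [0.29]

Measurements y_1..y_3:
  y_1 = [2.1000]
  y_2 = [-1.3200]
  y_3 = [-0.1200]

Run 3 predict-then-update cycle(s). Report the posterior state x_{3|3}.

x_post = [-0.2903]

step 1: x^-=[-1.6300]  P^-=[0.5100]  H_jac=[-3.2600]  S=[5.7101]  K=[-0.2912]  nu=[-0.5569]  x^+=[-1.4678]  P^+=[0.0259]
step 2: x^-=[-1.4678]  P^-=[0.2459]  H_jac=[-2.9357]  S=[2.4093]  K=[-0.2996]  nu=[-3.4746]  x^+=[-0.4268]  P^+=[0.0296]
step 3: x^-=[-0.4268]  P^-=[0.2496]  H_jac=[-0.8535]  S=[0.4718]  K=[-0.4515]  nu=[-0.3021]  x^+=[-0.2903]  P^+=[0.1534]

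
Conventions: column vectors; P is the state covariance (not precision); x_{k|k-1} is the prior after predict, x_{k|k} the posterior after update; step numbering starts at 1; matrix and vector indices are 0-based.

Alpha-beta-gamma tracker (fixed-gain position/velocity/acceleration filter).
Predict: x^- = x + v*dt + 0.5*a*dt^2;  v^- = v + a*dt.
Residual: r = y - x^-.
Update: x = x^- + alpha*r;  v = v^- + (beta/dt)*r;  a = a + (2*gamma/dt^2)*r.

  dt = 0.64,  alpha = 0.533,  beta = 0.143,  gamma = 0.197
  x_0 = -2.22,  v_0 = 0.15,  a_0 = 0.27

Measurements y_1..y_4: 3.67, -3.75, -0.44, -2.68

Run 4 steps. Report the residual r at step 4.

step 1: x_pred=-2.0687  r=5.7387  x^+=0.9900  v^+=1.6050  a^+=5.7901
step 2: x_pred=3.2031  r=-6.9531  x^+=-0.5029  v^+=3.7572  a^+=-0.8981
step 3: x_pred=1.7177  r=-2.1577  x^+=0.5677  v^+=2.7002  a^+=-2.9737
step 4: x_pred=1.6868  r=-4.3668  x^+=-0.6407  v^+=-0.1786  a^+=-7.1742

resid = -4.3668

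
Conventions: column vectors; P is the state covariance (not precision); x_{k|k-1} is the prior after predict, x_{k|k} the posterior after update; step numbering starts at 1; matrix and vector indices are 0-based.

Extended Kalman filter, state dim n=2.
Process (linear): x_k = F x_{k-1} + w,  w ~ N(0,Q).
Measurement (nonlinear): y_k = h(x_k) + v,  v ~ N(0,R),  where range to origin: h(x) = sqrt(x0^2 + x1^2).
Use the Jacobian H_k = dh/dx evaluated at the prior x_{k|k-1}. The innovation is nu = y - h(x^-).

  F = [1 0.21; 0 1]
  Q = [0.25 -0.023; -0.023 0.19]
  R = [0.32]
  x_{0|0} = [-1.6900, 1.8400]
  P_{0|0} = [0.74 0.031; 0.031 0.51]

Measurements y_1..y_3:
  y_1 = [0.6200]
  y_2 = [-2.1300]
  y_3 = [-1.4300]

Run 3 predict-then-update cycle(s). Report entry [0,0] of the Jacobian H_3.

step 1: x^-=[-1.3036, 1.8400]  P^-=[1.0255 0.1151; 0.1151 0.7000]  H_jac=[-0.5781 0.8160]  S=[1.0202]  K=[-0.4890; 0.4946]  nu=[-1.6350]  x^+=[-0.5040, 1.0313]  P^+=[0.7815 0.3619; 0.3619 0.4504]
step 2: x^-=[-0.2874, 1.0313]  P^-=[1.2034 0.4335; 0.4335 0.6404]  H_jac=[-0.2685 0.9633]  S=[0.7767]  K=[0.1216; 0.6443]  nu=[-3.2006]  x^+=[-0.6766, -1.0310]  P^+=[1.1919 0.3726; 0.3726 0.3179]
step 3: x^-=[-0.8931, -1.0310]  P^-=[1.6124 0.4164; 0.4164 0.5079]  H_jac=[-0.6548 -0.7558]  S=[1.7136]  K=[-0.7998; -0.3831]  nu=[-2.7940]  x^+=[1.3415, 0.0395]  P^+=[0.5163 -0.1087; -0.1087 0.2564]

H_jac[0,0] = -0.6548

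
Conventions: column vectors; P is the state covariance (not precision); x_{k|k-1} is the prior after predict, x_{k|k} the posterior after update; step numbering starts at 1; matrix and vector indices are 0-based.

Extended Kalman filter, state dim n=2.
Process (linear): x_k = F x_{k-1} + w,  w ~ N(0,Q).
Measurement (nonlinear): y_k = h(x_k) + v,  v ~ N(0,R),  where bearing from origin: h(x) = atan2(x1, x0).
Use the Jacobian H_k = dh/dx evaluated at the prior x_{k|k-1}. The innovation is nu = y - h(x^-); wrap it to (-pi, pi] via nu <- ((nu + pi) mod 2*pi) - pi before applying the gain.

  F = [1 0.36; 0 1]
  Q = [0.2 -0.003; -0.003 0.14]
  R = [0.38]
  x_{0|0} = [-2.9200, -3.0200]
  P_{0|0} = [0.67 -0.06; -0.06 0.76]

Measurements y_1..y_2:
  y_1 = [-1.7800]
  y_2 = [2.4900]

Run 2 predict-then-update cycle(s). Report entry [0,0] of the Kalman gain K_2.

step 1: x^-=[-4.0072, -3.0200]  P^-=[0.9253 0.2106; 0.2106 0.9000]  H_jac=[0.1199 -0.1592]  S=[0.4081]  K=[0.1898; -0.2891]  nu=[0.7158]  x^+=[-3.8713, -3.2269]  P^+=[0.9106 0.2330; 0.2330 0.8659]
step 2: x^-=[-5.0330, -3.2269]  P^-=[1.3906 0.5417; 0.5417 1.0059]  H_jac=[0.0903 -0.1408]  S=[0.3975]  K=[0.1239; -0.2333]  nu=[-1.2217]  x^+=[-5.1844, -2.9419]  P^+=[1.3845 0.5532; 0.5532 0.9843]

K[0,0] = 0.1239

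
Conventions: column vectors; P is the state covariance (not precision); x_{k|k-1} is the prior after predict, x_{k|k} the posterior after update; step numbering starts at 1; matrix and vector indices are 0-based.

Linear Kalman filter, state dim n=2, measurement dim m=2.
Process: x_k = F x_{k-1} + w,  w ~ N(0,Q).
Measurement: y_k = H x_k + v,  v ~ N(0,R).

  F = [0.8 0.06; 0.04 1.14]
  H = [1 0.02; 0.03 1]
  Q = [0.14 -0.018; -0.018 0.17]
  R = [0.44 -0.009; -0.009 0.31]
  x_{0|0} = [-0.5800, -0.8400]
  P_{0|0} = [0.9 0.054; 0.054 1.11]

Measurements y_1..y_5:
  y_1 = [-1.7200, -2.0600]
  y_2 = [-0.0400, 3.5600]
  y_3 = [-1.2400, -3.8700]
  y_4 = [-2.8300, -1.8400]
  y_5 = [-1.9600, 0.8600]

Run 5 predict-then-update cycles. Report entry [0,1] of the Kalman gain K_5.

step 1: x^-=[-0.5144, -0.9808]  P^-=[0.7252 0.1361; 0.1361 1.6189]  S=[1.1713 0.1813; 0.1813 1.9377]  K=[0.6178 0.0237; 0.0144 0.8362]  nu=[-1.1860, -1.0638]  x^+=[-1.2723, -1.8874]  P^+=[0.2717 -0.0064; -0.0064 0.2593]
step 2: x^-=[-1.1311, -2.2026]  P^-=[0.3142 0.0026; 0.0026 0.5068]  S=[0.7545 0.0132; 0.0132 0.8173]  K=[0.4164 0.0080; 0.0061 0.6201]  nu=[1.1351, 5.7965]  x^+=[-0.6120, 1.3990]  P^+=[0.1833 -0.0068; -0.0068 0.1924]
step 3: x^-=[-0.4057, 1.5704]  P^-=[0.2573 -0.0052; -0.0052 0.4197]  S=[0.6973 0.0020; 0.0020 0.7296]  K=[0.3689 0.0025; 0.0030 0.5750]  nu=[-0.8658, -5.4282]  x^+=[-0.7387, -1.5535]  P^+=[0.1624 -0.0074; -0.0074 0.1785]
step 4: x^-=[-0.6842, -1.8006]  P^-=[0.2439 -0.0074; -0.0074 0.4015]  S=[0.6838 -0.0010; -0.0010 0.7113]  K=[0.3565 0.0004; 0.0018 0.5642]  nu=[-2.1098, -0.0189]  x^+=[-1.4363, -1.8151]  P^+=[0.1570 -0.0078; -0.0078 0.1751]
step 5: x^-=[-1.2579, -2.1266]  P^-=[0.2404 -0.0081; -0.0081 0.3971]  S=[0.6802 -0.0020; -0.0020 0.7068]  K=[0.3531 -0.0003; 0.0014 0.5615]  nu=[-0.6595, 3.0244]  x^+=[-1.4917, -0.4294]  P^+=[0.1555 -0.0079; -0.0079 0.1743]

K[0,1] = -0.0003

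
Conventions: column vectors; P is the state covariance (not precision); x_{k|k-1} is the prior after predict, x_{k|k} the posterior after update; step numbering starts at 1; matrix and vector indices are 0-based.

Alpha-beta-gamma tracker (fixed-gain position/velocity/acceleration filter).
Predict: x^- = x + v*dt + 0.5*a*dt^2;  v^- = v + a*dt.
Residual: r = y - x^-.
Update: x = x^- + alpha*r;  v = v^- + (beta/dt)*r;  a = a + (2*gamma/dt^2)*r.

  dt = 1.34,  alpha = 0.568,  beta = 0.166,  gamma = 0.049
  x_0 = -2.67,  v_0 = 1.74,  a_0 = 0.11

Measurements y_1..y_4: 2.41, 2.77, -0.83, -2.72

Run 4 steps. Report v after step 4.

step 1: x_pred=-0.2396  r=2.6496  x^+=1.2654  v^+=2.2156  a^+=0.2546
step 2: x_pred=4.4629  r=-1.6929  x^+=3.5013  v^+=2.3471  a^+=0.1622
step 3: x_pred=6.7921  r=-7.6221  x^+=2.4627  v^+=1.6202  a^+=-0.2538
step 4: x_pred=4.4060  r=-7.1260  x^+=0.3584  v^+=0.3974  a^+=-0.6427

v_post = 0.3974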